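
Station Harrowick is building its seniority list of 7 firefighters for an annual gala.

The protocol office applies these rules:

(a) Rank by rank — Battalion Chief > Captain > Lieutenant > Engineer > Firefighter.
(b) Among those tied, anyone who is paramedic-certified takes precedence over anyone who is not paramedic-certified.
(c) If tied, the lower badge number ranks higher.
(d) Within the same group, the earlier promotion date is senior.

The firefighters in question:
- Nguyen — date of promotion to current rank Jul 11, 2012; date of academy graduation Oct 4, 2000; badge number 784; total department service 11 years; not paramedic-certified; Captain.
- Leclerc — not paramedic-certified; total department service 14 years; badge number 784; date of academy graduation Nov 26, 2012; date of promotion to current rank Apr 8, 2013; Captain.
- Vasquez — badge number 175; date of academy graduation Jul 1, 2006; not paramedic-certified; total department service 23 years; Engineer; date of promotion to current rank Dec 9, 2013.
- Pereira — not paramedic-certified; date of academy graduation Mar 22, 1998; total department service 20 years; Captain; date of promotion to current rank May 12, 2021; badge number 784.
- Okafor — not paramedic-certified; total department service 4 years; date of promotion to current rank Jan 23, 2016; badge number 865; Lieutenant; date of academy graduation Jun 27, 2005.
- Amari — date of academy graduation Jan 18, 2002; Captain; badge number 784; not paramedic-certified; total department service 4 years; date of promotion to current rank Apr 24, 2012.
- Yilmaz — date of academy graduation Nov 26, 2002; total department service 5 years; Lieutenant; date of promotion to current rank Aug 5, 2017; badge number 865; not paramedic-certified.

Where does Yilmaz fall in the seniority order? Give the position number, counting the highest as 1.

By rank: Amari, Nguyen, Leclerc and Pereira (Captain); then Okafor and Yilmaz (Lieutenant); then Vasquez (Engineer).
Amari, Nguyen, Leclerc and Pereira are each not paramedic-certified, so the next rule applies.
Amari, Nguyen, Leclerc and Pereira all have badge number 784, so the next rule applies.
Among Amari, Nguyen, Leclerc and Pereira, by date of promotion to current rank (earlier first): Amari (Apr 24, 2012) before Nguyen (Jul 11, 2012) before Leclerc (Apr 8, 2013) before Pereira (May 12, 2021).
Okafor and Yilmaz are each not paramedic-certified, so the next rule applies.
Okafor and Yilmaz both have badge number 865, so the next rule applies.
Among Okafor and Yilmaz, by date of promotion to current rank (earlier first): Okafor (Jan 23, 2016) before Yilmaz (Aug 5, 2017).
Order: Amari, Nguyen, Leclerc, Pereira, Okafor, Yilmaz, Vasquez. So position 6.

6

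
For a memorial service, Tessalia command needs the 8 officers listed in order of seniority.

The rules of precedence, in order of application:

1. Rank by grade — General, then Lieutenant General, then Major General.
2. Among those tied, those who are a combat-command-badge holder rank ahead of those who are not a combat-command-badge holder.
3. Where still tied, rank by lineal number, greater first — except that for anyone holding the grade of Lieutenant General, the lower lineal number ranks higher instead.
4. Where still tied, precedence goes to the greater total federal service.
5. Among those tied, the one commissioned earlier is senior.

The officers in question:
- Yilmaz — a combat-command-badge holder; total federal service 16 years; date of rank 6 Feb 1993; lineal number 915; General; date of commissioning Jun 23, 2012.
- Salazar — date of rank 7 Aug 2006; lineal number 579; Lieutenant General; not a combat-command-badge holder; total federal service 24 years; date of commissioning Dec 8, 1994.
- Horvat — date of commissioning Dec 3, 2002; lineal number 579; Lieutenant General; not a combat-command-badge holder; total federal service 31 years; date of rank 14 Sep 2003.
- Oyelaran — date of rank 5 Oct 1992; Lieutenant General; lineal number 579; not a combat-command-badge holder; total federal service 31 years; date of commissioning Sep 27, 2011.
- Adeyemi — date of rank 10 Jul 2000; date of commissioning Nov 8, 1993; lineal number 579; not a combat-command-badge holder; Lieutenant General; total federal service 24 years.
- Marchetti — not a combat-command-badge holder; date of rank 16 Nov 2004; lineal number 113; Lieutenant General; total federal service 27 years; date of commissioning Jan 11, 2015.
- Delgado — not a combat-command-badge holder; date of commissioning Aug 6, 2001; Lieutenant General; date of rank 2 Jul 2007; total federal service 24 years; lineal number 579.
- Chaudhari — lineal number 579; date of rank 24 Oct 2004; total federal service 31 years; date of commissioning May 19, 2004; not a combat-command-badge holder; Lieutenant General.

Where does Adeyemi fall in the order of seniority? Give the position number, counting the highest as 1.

6

By grade: Yilmaz (General); then Marchetti, Horvat, Chaudhari, Oyelaran, Adeyemi, Salazar and Delgado (Lieutenant General).
Marchetti, Horvat, Chaudhari, Oyelaran, Adeyemi, Salazar and Delgado are each not a combat-command-badge holder, so the next rule applies.
Among Marchetti, Horvat, Chaudhari, Oyelaran, Adeyemi, Salazar and Delgado, by lineal number (lower first) (reversed rule for this group): Marchetti (113) before Horvat, Chaudhari, Oyelaran, Adeyemi, Salazar and Delgado (579).
Among Horvat, Chaudhari, Oyelaran, Adeyemi, Salazar and Delgado, by total federal service (higher first): Horvat, Chaudhari and Oyelaran (31 years) before Adeyemi, Salazar and Delgado (24 years).
Among Horvat, Chaudhari and Oyelaran, by date of commissioning (earlier first): Horvat (Dec 3, 2002) before Chaudhari (May 19, 2004) before Oyelaran (Sep 27, 2011).
Among Adeyemi, Salazar and Delgado, by date of commissioning (earlier first): Adeyemi (Nov 8, 1993) before Salazar (Dec 8, 1994) before Delgado (Aug 6, 2001).
Order: Yilmaz, Marchetti, Horvat, Chaudhari, Oyelaran, Adeyemi, Salazar, Delgado. So position 6.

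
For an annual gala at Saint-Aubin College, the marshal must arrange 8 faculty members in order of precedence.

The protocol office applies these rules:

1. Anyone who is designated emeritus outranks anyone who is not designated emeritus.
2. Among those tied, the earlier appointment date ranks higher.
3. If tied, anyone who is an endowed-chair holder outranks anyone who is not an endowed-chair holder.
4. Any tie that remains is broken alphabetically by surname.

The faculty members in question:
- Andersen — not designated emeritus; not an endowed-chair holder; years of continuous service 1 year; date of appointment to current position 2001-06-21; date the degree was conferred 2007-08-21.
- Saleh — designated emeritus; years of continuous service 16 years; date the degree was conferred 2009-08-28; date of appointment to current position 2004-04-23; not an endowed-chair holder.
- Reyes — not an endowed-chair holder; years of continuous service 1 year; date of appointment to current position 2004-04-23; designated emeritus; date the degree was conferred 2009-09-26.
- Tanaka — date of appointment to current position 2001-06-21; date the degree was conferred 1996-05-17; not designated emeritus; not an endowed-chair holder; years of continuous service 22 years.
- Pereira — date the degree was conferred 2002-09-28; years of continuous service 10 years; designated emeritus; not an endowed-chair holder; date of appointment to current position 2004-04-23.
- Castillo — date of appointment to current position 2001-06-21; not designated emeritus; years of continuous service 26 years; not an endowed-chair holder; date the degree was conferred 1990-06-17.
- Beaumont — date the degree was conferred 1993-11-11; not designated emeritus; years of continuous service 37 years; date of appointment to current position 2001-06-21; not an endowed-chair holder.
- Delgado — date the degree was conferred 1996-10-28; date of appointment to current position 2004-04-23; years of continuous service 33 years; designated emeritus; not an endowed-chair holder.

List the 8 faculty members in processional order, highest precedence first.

Delgado, Pereira, Reyes, Saleh, Andersen, Beaumont, Castillo, Tanaka

By the first rule: Delgado, Pereira, Reyes and Saleh (each designated emeritus); then Andersen, Beaumont, Castillo and Tanaka (each not designated emeritus).
Delgado, Pereira, Reyes and Saleh all have date of appointment to current position 2004-04-23, so the next rule applies.
Delgado, Pereira, Reyes and Saleh are each not an endowed-chair holder, so the next rule applies.
Among Delgado, Pereira, Reyes and Saleh, alphabetically by surname: Delgado before Pereira before Reyes before Saleh.
Andersen, Beaumont, Castillo and Tanaka all have date of appointment to current position 2001-06-21, so the next rule applies.
Andersen, Beaumont, Castillo and Tanaka are each not an endowed-chair holder, so the next rule applies.
Among Andersen, Beaumont, Castillo and Tanaka, alphabetically by surname: Andersen before Beaumont before Castillo before Tanaka.
Full order: Delgado, Pereira, Reyes, Saleh, Andersen, Beaumont, Castillo, Tanaka.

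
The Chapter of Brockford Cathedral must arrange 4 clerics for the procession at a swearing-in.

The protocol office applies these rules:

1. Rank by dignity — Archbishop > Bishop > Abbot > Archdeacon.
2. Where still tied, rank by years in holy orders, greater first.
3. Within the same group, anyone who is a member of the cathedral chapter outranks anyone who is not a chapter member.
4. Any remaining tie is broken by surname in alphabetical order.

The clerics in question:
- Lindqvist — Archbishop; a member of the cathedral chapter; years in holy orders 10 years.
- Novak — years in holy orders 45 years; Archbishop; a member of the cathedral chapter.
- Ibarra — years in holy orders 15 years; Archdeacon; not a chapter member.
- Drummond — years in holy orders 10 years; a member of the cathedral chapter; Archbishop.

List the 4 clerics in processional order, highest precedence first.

By dignity: Novak, Drummond and Lindqvist (Archbishop); then Ibarra (Archdeacon).
Among Novak, Drummond and Lindqvist, by years in holy orders (higher first): Novak (45 years) before Drummond and Lindqvist (10 years).
Drummond and Lindqvist are each a member of the cathedral chapter, so the next rule applies.
Among Drummond and Lindqvist, alphabetically by surname: Drummond before Lindqvist.
Full order: Novak, Drummond, Lindqvist, Ibarra.

Novak, Drummond, Lindqvist, Ibarra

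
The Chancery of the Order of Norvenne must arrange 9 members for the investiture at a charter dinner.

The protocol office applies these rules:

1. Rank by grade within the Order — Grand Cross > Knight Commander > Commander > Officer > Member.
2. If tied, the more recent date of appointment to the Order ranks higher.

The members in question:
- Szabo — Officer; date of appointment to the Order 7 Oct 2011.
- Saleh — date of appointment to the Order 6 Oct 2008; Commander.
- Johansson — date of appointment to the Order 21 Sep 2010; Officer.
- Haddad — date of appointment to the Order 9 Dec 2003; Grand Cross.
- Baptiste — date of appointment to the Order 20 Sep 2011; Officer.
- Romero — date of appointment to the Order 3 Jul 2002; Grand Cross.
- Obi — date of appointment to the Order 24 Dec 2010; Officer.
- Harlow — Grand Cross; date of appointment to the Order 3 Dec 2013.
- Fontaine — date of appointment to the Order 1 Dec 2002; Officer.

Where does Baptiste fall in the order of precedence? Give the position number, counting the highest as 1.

6

By grade within the Order: Harlow, Haddad and Romero (Grand Cross); then Saleh (Commander); then Szabo, Baptiste, Obi, Johansson and Fontaine (Officer).
Among Harlow, Haddad and Romero, by date of appointment to the Order (later first): Harlow (3 Dec 2013) before Haddad (9 Dec 2003) before Romero (3 Jul 2002).
Among Szabo, Baptiste, Obi, Johansson and Fontaine, by date of appointment to the Order (later first): Szabo (7 Oct 2011) before Baptiste (20 Sep 2011) before Obi (24 Dec 2010) before Johansson (21 Sep 2010) before Fontaine (1 Dec 2002).
Order: Harlow, Haddad, Romero, Saleh, Szabo, Baptiste, Obi, Johansson, Fontaine. So position 6.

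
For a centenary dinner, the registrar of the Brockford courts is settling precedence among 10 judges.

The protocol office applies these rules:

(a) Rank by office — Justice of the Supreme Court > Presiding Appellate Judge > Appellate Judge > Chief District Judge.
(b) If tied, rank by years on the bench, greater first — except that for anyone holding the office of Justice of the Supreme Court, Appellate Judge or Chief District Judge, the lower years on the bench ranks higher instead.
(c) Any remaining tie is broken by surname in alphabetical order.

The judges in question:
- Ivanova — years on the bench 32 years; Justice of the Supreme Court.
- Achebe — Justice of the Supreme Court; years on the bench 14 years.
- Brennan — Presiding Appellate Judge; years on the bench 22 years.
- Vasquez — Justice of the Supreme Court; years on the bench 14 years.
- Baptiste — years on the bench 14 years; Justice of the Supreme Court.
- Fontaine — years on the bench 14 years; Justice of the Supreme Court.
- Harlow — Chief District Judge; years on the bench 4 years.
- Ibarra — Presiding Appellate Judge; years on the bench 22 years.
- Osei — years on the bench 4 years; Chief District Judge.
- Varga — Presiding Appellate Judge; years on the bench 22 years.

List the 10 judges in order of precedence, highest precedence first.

Achebe, Baptiste, Fontaine, Vasquez, Ivanova, Brennan, Ibarra, Varga, Harlow, Osei

By office: Achebe, Baptiste, Fontaine, Vasquez and Ivanova (Justice of the Supreme Court); then Brennan, Ibarra and Varga (Presiding Appellate Judge); then Harlow and Osei (Chief District Judge).
Among Achebe, Baptiste, Fontaine, Vasquez and Ivanova, by years on the bench (lower first) (reversed rule for this group): Achebe, Baptiste, Fontaine and Vasquez (14 years) before Ivanova (32 years).
Among Achebe, Baptiste, Fontaine and Vasquez, alphabetically by surname: Achebe before Baptiste before Fontaine before Vasquez.
Brennan, Ibarra and Varga all have years on the bench 22 years, so the next rule applies.
Among Brennan, Ibarra and Varga, alphabetically by surname: Brennan before Ibarra before Varga.
Harlow and Osei both have years on the bench 4 years, so the next rule applies.
Among Harlow and Osei, alphabetically by surname: Harlow before Osei.
Full order: Achebe, Baptiste, Fontaine, Vasquez, Ivanova, Brennan, Ibarra, Varga, Harlow, Osei.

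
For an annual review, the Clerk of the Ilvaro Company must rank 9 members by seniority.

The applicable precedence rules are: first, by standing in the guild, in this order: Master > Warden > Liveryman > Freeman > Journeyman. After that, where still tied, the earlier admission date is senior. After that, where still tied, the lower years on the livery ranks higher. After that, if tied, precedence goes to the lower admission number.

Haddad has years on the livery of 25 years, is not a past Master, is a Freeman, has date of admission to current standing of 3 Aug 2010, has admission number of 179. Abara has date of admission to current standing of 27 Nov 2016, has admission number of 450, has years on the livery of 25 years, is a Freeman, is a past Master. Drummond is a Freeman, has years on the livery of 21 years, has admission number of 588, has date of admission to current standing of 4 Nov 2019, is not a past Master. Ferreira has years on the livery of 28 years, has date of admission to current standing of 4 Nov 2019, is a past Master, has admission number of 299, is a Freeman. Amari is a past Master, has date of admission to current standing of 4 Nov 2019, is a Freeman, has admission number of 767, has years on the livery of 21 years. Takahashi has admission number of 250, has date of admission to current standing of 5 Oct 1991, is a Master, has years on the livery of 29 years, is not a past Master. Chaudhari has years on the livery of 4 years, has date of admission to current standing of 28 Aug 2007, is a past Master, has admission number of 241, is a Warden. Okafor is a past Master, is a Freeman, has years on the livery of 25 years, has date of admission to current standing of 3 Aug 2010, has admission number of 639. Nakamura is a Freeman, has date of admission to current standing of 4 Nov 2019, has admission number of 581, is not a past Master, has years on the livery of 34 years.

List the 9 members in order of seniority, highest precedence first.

Takahashi, Chaudhari, Haddad, Okafor, Abara, Drummond, Amari, Ferreira, Nakamura

By standing in the guild: Takahashi (Master); then Chaudhari (Warden); then Haddad, Okafor, Abara, Drummond, Amari, Ferreira and Nakamura (Freeman).
Among Haddad, Okafor, Abara, Drummond, Amari, Ferreira and Nakamura, by date of admission to current standing (earlier first): Haddad and Okafor (3 Aug 2010) before Abara (27 Nov 2016) before Drummond, Amari, Ferreira and Nakamura (4 Nov 2019).
Haddad and Okafor both have years on the livery 25 years, so the next rule applies.
Among Haddad and Okafor, by admission number (lower first): Haddad (179) before Okafor (639).
Among Drummond, Amari, Ferreira and Nakamura, by years on the livery (lower first): Drummond and Amari (21 years) before Ferreira (28 years) before Nakamura (34 years).
Among Drummond and Amari, by admission number (lower first): Drummond (588) before Amari (767).
Full order: Takahashi, Chaudhari, Haddad, Okafor, Abara, Drummond, Amari, Ferreira, Nakamura.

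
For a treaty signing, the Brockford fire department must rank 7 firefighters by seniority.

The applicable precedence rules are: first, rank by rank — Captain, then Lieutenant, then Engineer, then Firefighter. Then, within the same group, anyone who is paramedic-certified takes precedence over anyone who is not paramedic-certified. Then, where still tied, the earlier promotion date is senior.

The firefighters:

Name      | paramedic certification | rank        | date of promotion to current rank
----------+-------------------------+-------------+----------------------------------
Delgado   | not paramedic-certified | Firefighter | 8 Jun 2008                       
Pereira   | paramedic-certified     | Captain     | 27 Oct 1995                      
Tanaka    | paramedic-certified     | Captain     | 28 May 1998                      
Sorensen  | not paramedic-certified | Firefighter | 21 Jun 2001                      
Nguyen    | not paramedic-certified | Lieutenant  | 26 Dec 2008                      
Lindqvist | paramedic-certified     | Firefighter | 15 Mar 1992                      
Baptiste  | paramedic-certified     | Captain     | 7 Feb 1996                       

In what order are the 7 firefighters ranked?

Pereira, Baptiste, Tanaka, Nguyen, Lindqvist, Sorensen, Delgado

By rank: Pereira, Baptiste and Tanaka (Captain); then Nguyen (Lieutenant); then Lindqvist, Sorensen and Delgado (Firefighter).
Pereira, Baptiste and Tanaka are each paramedic-certified, so the next rule applies.
Among Pereira, Baptiste and Tanaka, by date of promotion to current rank (earlier first): Pereira (27 Oct 1995) before Baptiste (7 Feb 1996) before Tanaka (28 May 1998).
Among Lindqvist, Sorensen and Delgado, paramedic-certified before not paramedic-certified: Lindqvist (paramedic-certified) before Sorensen and Delgado (not paramedic-certified).
Among Sorensen and Delgado, by date of promotion to current rank (earlier first): Sorensen (21 Jun 2001) before Delgado (8 Jun 2008).
Full order: Pereira, Baptiste, Tanaka, Nguyen, Lindqvist, Sorensen, Delgado.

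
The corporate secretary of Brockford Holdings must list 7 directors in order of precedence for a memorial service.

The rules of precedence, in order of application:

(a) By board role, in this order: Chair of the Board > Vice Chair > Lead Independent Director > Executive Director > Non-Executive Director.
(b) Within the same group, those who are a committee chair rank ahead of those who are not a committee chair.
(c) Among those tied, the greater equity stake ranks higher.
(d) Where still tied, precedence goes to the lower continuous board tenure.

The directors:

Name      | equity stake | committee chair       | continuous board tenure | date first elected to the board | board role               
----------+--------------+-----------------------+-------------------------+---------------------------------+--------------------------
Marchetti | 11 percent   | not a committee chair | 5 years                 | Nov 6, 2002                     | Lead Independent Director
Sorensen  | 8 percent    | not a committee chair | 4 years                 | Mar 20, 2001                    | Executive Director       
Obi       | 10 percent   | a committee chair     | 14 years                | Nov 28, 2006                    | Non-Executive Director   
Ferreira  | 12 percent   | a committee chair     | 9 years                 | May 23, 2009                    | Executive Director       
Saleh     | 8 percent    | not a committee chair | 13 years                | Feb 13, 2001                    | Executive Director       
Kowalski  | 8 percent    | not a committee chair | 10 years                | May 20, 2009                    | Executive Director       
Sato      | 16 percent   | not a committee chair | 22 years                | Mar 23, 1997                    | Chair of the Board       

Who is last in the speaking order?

Obi

By board role: Sato (Chair of the Board); then Marchetti (Lead Independent Director); then Ferreira, Sorensen, Kowalski and Saleh (Executive Director); then Obi (Non-Executive Director).
Among Ferreira, Sorensen, Kowalski and Saleh, a committee chair before not a committee chair: Ferreira (a committee chair) before Sorensen, Kowalski and Saleh (not a committee chair).
Sorensen, Kowalski and Saleh all have equity stake 8 percent, so the next rule applies.
Among Sorensen, Kowalski and Saleh, by continuous board tenure (lower first): Sorensen (4 years) before Kowalski (10 years) before Saleh (13 years).
Order: Sato, Marchetti, Ferreira, Sorensen, Kowalski, Saleh, Obi.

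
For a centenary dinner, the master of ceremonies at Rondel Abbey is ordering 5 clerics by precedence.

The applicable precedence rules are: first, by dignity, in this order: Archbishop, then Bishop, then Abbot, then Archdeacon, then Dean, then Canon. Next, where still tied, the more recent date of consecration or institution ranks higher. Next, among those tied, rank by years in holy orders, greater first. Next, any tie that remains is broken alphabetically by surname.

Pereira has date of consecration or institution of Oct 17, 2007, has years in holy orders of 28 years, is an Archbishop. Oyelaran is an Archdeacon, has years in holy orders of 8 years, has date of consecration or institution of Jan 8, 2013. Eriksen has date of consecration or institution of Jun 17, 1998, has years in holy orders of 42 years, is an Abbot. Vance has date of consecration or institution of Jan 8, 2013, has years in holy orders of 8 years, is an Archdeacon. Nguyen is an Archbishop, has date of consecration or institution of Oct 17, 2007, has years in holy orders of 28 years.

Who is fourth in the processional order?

Oyelaran

By dignity: Nguyen and Pereira (Archbishop); then Eriksen (Abbot); then Oyelaran and Vance (Archdeacon).
Nguyen and Pereira both have date of consecration or institution Oct 17, 2007, so the next rule applies.
Nguyen and Pereira both have years in holy orders 28 years, so the next rule applies.
Among Nguyen and Pereira, alphabetically by surname: Nguyen before Pereira.
Oyelaran and Vance both have date of consecration or institution Jan 8, 2013, so the next rule applies.
Oyelaran and Vance both have years in holy orders 8 years, so the next rule applies.
Among Oyelaran and Vance, alphabetically by surname: Oyelaran before Vance.
Order: Nguyen, Pereira, Eriksen, Oyelaran, Vance.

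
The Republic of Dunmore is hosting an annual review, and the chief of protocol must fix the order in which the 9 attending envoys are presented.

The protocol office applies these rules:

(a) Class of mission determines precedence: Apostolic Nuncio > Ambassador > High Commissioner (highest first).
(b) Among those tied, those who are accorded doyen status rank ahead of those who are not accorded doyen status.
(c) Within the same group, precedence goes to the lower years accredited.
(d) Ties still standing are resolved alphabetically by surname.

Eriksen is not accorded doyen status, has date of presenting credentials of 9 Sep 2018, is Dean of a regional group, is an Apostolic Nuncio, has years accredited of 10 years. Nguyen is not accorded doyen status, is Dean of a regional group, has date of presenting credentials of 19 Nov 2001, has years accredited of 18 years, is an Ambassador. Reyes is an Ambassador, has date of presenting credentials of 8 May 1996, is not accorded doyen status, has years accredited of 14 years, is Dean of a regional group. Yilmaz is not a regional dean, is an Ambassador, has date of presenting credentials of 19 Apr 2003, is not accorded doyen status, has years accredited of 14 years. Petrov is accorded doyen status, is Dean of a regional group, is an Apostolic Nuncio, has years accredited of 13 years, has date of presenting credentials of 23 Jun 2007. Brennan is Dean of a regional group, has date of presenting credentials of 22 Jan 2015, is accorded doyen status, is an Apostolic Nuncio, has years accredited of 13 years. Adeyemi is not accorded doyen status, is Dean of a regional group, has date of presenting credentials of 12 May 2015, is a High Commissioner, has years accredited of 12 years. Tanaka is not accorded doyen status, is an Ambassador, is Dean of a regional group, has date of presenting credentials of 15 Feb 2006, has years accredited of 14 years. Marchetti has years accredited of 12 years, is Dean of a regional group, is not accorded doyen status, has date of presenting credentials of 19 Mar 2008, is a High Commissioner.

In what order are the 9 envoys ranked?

Brennan, Petrov, Eriksen, Reyes, Tanaka, Yilmaz, Nguyen, Adeyemi, Marchetti

By class of mission: Brennan, Petrov and Eriksen (Apostolic Nuncio); then Reyes, Tanaka, Yilmaz and Nguyen (Ambassador); then Adeyemi and Marchetti (High Commissioner).
Among Brennan, Petrov and Eriksen, accorded doyen status before not accorded doyen status: Brennan and Petrov (accorded doyen status) before Eriksen (not accorded doyen status).
Brennan and Petrov both have years accredited 13 years, so the next rule applies.
Among Brennan and Petrov, alphabetically by surname: Brennan before Petrov.
Reyes, Tanaka, Yilmaz and Nguyen are each not accorded doyen status, so the next rule applies.
Among Reyes, Tanaka, Yilmaz and Nguyen, by years accredited (lower first): Reyes, Tanaka and Yilmaz (14 years) before Nguyen (18 years).
Among Reyes, Tanaka and Yilmaz, alphabetically by surname: Reyes before Tanaka before Yilmaz.
Adeyemi and Marchetti are each not accorded doyen status, so the next rule applies.
Adeyemi and Marchetti both have years accredited 12 years, so the next rule applies.
Among Adeyemi and Marchetti, alphabetically by surname: Adeyemi before Marchetti.
Full order: Brennan, Petrov, Eriksen, Reyes, Tanaka, Yilmaz, Nguyen, Adeyemi, Marchetti.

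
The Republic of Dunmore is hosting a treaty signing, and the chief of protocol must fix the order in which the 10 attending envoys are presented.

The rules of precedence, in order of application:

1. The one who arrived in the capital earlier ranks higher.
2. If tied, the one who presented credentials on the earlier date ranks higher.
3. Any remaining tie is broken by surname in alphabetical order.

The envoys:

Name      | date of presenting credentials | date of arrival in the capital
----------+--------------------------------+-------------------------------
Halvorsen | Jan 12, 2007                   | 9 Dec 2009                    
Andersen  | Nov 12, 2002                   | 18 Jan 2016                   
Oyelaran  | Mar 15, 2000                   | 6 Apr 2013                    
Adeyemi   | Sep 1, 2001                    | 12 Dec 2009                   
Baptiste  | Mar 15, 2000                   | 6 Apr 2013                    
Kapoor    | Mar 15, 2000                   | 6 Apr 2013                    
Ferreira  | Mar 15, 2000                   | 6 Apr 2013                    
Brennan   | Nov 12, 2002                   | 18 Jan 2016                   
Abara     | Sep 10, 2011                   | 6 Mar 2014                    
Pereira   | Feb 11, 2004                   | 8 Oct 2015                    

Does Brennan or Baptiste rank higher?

By date of arrival in the capital (earlier first): Halvorsen (9 Dec 2009); then Adeyemi (12 Dec 2009); then Baptiste, Ferreira, Kapoor and Oyelaran (each 6 Apr 2013); then Abara (6 Mar 2014); then Pereira (8 Oct 2015); then Andersen and Brennan (both 18 Jan 2016).
Baptiste, Ferreira, Kapoor and Oyelaran all have date of presenting credentials Mar 15, 2000, so the next rule applies.
Among Baptiste, Ferreira, Kapoor and Oyelaran, alphabetically by surname: Baptiste before Ferreira before Kapoor before Oyelaran.
Andersen and Brennan both have date of presenting credentials Nov 12, 2002, so the next rule applies.
Among Andersen and Brennan, alphabetically by surname: Andersen before Brennan.
So Baptiste takes precedence.

Baptiste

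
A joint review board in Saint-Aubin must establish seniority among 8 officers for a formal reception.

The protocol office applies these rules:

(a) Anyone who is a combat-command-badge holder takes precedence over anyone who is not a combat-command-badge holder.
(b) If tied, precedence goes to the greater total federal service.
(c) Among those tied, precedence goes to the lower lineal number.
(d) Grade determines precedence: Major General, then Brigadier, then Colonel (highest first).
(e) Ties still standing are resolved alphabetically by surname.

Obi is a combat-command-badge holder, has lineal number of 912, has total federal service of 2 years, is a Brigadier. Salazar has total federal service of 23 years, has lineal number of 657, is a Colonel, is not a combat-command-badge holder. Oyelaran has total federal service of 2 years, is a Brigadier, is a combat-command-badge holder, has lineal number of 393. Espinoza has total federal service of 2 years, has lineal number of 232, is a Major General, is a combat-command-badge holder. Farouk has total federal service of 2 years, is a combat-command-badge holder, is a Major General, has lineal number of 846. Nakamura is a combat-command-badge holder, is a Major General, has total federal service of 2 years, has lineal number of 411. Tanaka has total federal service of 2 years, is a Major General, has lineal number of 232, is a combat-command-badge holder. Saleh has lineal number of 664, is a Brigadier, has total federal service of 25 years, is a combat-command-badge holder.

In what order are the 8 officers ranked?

Saleh, Espinoza, Tanaka, Oyelaran, Nakamura, Farouk, Obi, Salazar

By the first rule: Saleh, Espinoza, Tanaka, Oyelaran, Nakamura, Farouk and Obi (each a combat-command-badge holder); then Salazar (not a combat-command-badge holder).
Among Saleh, Espinoza, Tanaka, Oyelaran, Nakamura, Farouk and Obi, by total federal service (higher first): Saleh (25 years) before Espinoza, Tanaka, Oyelaran, Nakamura, Farouk and Obi (2 years).
Among Espinoza, Tanaka, Oyelaran, Nakamura, Farouk and Obi, by lineal number (lower first): Espinoza and Tanaka (232) before Oyelaran (393) before Nakamura (411) before Farouk (846) before Obi (912).
Espinoza and Tanaka are each Major General, so the next rule applies.
Among Espinoza and Tanaka, alphabetically by surname: Espinoza before Tanaka.
Full order: Saleh, Espinoza, Tanaka, Oyelaran, Nakamura, Farouk, Obi, Salazar.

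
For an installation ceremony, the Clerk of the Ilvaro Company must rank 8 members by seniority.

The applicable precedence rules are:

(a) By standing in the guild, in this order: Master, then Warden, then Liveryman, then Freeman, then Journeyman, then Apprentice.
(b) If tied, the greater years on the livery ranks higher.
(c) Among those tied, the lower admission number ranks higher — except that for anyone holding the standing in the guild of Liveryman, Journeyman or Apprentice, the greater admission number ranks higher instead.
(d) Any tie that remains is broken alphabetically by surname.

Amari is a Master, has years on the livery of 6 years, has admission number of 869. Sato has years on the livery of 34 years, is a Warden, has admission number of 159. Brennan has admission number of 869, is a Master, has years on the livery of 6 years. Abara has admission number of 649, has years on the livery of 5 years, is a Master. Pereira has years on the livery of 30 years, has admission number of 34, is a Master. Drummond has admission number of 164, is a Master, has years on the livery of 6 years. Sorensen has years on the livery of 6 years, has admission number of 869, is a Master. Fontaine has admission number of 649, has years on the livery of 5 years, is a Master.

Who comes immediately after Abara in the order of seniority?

By standing in the guild: Pereira, Drummond, Amari, Brennan, Sorensen, Abara and Fontaine (Master); then Sato (Warden).
Among Pereira, Drummond, Amari, Brennan, Sorensen, Abara and Fontaine, by years on the livery (higher first): Pereira (30 years) before Drummond, Amari, Brennan and Sorensen (6 years) before Abara and Fontaine (5 years).
Among Drummond, Amari, Brennan and Sorensen, by admission number (lower first): Drummond (164) before Amari, Brennan and Sorensen (869).
Among Amari, Brennan and Sorensen, alphabetically by surname: Amari before Brennan before Sorensen.
Abara and Fontaine both have admission number 649, so the next rule applies.
Among Abara and Fontaine, alphabetically by surname: Abara before Fontaine.
Order: Pereira, Drummond, Amari, Brennan, Sorensen, Abara, Fontaine, Sato.

Fontaine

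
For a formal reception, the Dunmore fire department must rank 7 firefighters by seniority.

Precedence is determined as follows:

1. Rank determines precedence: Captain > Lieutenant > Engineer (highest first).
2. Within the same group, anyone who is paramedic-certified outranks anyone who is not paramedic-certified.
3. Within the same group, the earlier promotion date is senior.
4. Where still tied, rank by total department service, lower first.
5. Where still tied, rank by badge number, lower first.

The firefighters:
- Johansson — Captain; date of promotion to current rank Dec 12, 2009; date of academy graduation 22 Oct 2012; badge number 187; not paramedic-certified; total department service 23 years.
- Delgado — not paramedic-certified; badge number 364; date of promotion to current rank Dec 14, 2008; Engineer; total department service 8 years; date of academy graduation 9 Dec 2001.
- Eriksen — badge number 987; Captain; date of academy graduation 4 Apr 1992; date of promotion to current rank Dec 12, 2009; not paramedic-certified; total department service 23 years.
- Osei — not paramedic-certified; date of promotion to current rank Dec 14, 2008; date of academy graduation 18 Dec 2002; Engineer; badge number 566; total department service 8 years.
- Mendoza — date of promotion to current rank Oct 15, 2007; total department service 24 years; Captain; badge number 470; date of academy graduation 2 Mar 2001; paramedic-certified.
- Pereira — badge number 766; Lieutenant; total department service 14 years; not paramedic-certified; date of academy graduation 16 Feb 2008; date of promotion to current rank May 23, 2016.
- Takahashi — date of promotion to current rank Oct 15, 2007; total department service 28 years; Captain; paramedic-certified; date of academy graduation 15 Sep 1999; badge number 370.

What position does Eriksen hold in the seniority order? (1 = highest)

By rank: Mendoza, Takahashi, Johansson and Eriksen (Captain); then Pereira (Lieutenant); then Delgado and Osei (Engineer).
Among Mendoza, Takahashi, Johansson and Eriksen, paramedic-certified before not paramedic-certified: Mendoza and Takahashi (paramedic-certified) before Johansson and Eriksen (not paramedic-certified).
Mendoza and Takahashi both have date of promotion to current rank Oct 15, 2007, so the next rule applies.
Among Mendoza and Takahashi, by total department service (lower first): Mendoza (24 years) before Takahashi (28 years).
Johansson and Eriksen both have date of promotion to current rank Dec 12, 2009, so the next rule applies.
Johansson and Eriksen both have total department service 23 years, so the next rule applies.
Among Johansson and Eriksen, by badge number (lower first): Johansson (187) before Eriksen (987).
Delgado and Osei are each not paramedic-certified, so the next rule applies.
Delgado and Osei both have date of promotion to current rank Dec 14, 2008, so the next rule applies.
Delgado and Osei both have total department service 8 years, so the next rule applies.
Among Delgado and Osei, by badge number (lower first): Delgado (364) before Osei (566).
Order: Mendoza, Takahashi, Johansson, Eriksen, Pereira, Delgado, Osei. So position 4.

4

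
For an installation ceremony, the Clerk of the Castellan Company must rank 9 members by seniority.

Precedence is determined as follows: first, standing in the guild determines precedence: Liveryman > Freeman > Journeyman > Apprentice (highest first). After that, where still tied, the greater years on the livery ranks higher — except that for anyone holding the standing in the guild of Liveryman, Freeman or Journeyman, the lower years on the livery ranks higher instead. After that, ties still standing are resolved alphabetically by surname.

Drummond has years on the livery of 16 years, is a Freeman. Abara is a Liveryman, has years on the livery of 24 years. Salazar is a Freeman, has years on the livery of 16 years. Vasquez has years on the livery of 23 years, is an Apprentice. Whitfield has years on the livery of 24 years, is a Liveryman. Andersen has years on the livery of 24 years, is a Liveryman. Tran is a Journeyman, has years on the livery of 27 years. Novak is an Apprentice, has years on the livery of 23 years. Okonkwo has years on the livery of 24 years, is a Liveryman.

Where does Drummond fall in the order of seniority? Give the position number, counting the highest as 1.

By standing in the guild: Abara, Andersen, Okonkwo and Whitfield (Liveryman); then Drummond and Salazar (Freeman); then Tran (Journeyman); then Novak and Vasquez (Apprentice).
Abara, Andersen, Okonkwo and Whitfield all have years on the livery 24 years, so the next rule applies.
Among Abara, Andersen, Okonkwo and Whitfield, alphabetically by surname: Abara before Andersen before Okonkwo before Whitfield.
Drummond and Salazar both have years on the livery 16 years, so the next rule applies.
Among Drummond and Salazar, alphabetically by surname: Drummond before Salazar.
Novak and Vasquez both have years on the livery 23 years, so the next rule applies.
Among Novak and Vasquez, alphabetically by surname: Novak before Vasquez.
Order: Abara, Andersen, Okonkwo, Whitfield, Drummond, Salazar, Tran, Novak, Vasquez. So position 5.

5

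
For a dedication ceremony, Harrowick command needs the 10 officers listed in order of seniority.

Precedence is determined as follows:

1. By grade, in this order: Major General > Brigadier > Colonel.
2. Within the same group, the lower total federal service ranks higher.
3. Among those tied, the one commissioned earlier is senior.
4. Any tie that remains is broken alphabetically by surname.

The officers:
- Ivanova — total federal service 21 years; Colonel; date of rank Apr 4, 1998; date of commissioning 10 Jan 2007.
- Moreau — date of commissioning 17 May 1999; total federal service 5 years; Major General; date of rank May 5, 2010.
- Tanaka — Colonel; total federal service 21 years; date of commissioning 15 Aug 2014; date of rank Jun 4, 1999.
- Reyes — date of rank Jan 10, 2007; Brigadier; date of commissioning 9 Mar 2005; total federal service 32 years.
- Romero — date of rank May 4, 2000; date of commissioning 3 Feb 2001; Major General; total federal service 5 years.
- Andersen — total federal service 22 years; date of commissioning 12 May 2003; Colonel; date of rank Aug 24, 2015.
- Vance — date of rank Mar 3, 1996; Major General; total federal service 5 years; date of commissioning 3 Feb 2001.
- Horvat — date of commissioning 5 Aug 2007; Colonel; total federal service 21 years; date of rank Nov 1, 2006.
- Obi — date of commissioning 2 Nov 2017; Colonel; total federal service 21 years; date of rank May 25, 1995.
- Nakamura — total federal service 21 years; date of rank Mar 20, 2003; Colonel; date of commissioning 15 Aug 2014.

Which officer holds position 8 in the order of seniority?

By grade: Moreau, Romero and Vance (Major General); then Reyes (Brigadier); then Ivanova, Horvat, Nakamura, Tanaka, Obi and Andersen (Colonel).
Moreau, Romero and Vance all have total federal service 5 years, so the next rule applies.
Among Moreau, Romero and Vance, by date of commissioning (earlier first): Moreau (17 May 1999) before Romero and Vance (3 Feb 2001).
Among Romero and Vance, alphabetically by surname: Romero before Vance.
Among Ivanova, Horvat, Nakamura, Tanaka, Obi and Andersen, by total federal service (lower first): Ivanova, Horvat, Nakamura, Tanaka and Obi (21 years) before Andersen (22 years).
Among Ivanova, Horvat, Nakamura, Tanaka and Obi, by date of commissioning (earlier first): Ivanova (10 Jan 2007) before Horvat (5 Aug 2007) before Nakamura and Tanaka (15 Aug 2014) before Obi (2 Nov 2017).
Among Nakamura and Tanaka, alphabetically by surname: Nakamura before Tanaka.
Order: Moreau, Romero, Vance, Reyes, Ivanova, Horvat, Nakamura, Tanaka, Obi, Andersen.

Tanaka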